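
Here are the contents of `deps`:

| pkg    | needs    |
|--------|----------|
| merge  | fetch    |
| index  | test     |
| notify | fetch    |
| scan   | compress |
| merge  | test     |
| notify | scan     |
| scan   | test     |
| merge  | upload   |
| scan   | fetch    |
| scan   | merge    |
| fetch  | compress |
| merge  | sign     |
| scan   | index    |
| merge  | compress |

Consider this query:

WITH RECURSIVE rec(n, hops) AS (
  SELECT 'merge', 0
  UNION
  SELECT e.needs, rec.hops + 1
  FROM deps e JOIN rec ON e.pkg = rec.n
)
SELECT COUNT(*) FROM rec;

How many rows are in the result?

Base: (merge, hops=0).
Iteration 1: edges from {merge} -> (compress, hops=1), (fetch, hops=1), (sign, hops=1), (test, hops=1), (upload, hops=1).
Iteration 2: edges from {compress,fetch,sign,test,upload} -> (compress, hops=2).
Iteration 3: no outgoing edges from {compress}; recursion stops.
Total rows emitted: 7.

7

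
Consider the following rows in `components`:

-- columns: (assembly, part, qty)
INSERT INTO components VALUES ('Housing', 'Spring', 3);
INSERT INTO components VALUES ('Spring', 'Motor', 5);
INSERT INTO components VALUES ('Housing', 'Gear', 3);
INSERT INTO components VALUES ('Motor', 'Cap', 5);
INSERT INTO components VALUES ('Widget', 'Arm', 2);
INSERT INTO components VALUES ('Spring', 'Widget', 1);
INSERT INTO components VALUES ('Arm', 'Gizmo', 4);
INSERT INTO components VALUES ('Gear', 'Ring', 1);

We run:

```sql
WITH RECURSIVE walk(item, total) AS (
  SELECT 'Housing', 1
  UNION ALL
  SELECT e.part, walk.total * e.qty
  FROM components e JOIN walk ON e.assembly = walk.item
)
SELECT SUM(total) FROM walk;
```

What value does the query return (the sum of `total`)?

133

Base: (Housing, total=1).
Iteration 1: components of {Housing} -> Gear = 1*3 = 3, Spring = 1*3 = 3.
Iteration 2: components of {Gear,Spring} -> Motor = 3*5 = 15, Ring = 3*1 = 3, Widget = 3*1 = 3.
Iteration 3: components of {Motor,Ring,Widget} -> Arm = 3*2 = 6, Cap = 15*5 = 75.
Iteration 4: components of {Arm,Cap} -> Gizmo = 6*4 = 24.
Iteration 5: no further components; recursion stops.
SUM(total) = 1 + 3 + 3 + 3 + 15 + 3 + 6 + 75 + 24 = 133.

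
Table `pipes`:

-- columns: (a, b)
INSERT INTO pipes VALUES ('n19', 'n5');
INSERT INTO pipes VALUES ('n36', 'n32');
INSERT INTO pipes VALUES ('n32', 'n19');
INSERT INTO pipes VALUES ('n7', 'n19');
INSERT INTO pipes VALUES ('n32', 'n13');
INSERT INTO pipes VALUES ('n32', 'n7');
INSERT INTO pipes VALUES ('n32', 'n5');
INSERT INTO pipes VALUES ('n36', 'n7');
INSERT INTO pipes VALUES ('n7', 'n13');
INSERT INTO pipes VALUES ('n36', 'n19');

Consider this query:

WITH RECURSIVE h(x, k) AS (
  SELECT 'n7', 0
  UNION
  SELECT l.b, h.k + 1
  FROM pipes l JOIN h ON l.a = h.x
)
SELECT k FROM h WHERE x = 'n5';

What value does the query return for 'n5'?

2

Base: (n7, k=0).
Iteration 1: edges from {n7} -> (n13, k=1), (n19, k=1).
Iteration 2: edges from {n13,n19} -> (n5, k=2).
Iteration 3: no outgoing edges from {n5}; recursion stops.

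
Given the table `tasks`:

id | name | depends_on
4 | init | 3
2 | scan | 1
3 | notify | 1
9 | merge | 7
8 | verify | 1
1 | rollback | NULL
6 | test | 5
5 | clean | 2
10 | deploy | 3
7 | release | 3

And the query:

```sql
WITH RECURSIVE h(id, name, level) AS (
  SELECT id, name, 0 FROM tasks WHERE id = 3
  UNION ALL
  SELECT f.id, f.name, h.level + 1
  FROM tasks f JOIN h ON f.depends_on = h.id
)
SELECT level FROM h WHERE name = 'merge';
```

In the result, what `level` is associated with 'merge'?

2

Base: id=3 (notify) at level 0.
Iteration 1: rows with depends_on in {3} -> init (id 4, level 1), release (id 7, level 1), deploy (id 10, level 1).
Iteration 2: rows with depends_on in {4,7,10} -> merge (id 9, level 2).
Iteration 3: no rows with depends_on in {9}; recursion stops.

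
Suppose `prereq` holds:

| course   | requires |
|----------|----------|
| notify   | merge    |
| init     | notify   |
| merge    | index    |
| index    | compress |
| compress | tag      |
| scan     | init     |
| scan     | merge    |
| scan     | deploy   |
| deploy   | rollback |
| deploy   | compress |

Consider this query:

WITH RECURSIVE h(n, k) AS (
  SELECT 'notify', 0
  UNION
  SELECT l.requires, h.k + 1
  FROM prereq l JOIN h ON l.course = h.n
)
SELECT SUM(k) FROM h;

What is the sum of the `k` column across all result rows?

Base: (notify, k=0).
Iteration 1: edges from {notify} -> (merge, k=1).
Iteration 2: edges from {merge} -> (index, k=2).
Iteration 3: edges from {index} -> (compress, k=3).
Iteration 4: edges from {compress} -> (tag, k=4).
Iteration 5: no outgoing edges from {tag}; recursion stops.
SUM(k) = 0 + 1 + 2 + 3 + 4 = 10.

10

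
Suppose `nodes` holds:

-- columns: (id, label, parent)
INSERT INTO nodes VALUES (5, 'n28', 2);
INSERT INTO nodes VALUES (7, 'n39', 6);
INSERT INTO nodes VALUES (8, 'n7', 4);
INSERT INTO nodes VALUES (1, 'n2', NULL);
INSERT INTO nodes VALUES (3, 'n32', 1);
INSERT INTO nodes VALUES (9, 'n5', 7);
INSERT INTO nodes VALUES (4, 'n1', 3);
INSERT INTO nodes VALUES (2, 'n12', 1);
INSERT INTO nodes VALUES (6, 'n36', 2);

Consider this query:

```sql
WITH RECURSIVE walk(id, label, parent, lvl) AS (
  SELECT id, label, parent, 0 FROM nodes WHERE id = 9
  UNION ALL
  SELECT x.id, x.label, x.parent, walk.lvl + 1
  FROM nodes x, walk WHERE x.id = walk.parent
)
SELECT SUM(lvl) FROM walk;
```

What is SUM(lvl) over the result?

10

Base: id=9 (n5), parent=7, lvl 0.
Iteration 1: join on id=7 -> n39 (id 7, parent=6, lvl 1).
Iteration 2: join on id=6 -> n36 (id 6, parent=2, lvl 2).
Iteration 3: join on id=2 -> n12 (id 2, parent=1, lvl 3).
Iteration 4: join on id=1 -> n2 (id 1, parent=NULL, lvl 4).
Iteration 5: parent is NULL; no match; recursion stops.
SUM(lvl) = 0 + 1 + 2 + 3 + 4 = 10.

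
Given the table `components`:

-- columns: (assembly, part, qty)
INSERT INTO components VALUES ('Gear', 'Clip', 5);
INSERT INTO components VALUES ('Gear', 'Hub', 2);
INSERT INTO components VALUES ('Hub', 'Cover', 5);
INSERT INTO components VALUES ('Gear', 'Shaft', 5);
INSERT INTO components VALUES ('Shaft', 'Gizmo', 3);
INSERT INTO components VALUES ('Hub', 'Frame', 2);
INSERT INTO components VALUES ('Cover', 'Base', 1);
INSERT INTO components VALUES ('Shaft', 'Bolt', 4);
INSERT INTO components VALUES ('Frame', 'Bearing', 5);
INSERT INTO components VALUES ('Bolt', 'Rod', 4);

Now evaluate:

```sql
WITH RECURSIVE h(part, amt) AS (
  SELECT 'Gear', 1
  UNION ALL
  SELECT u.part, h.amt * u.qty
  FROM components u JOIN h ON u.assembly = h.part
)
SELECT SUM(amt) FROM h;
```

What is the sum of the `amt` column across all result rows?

Base: (Gear, amt=1).
Iteration 1: components of {Gear} -> Clip = 1*5 = 5, Hub = 1*2 = 2, Shaft = 1*5 = 5.
Iteration 2: components of {Clip,Hub,Shaft} -> Bolt = 5*4 = 20, Cover = 2*5 = 10, Frame = 2*2 = 4, Gizmo = 5*3 = 15.
Iteration 3: components of {Bolt,Cover,Frame,Gizmo} -> Base = 10*1 = 10, Bearing = 4*5 = 20, Rod = 20*4 = 80.
Iteration 4: no further components; recursion stops.
SUM(amt) = 1 + 5 + 2 + 5 + 10 + 4 + 15 + 20 + 10 + 20 + 80 = 172.

172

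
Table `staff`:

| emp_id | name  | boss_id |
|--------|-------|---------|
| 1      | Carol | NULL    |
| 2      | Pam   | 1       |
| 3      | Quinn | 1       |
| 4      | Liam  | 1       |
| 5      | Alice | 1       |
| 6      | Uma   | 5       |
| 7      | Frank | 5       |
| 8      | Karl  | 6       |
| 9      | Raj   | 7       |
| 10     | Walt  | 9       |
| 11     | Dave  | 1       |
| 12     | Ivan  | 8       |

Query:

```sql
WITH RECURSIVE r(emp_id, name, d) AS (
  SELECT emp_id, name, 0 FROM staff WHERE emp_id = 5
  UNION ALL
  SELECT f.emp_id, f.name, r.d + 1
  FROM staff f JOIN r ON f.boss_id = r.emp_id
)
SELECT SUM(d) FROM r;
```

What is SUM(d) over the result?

12

Base: emp_id=5 (Alice) at d 0.
Iteration 1: rows with boss_id in {5} -> Uma (id 6, d 1), Frank (id 7, d 1).
Iteration 2: rows with boss_id in {6,7} -> Karl (id 8, d 2), Raj (id 9, d 2).
Iteration 3: rows with boss_id in {8,9} -> Walt (id 10, d 3), Ivan (id 12, d 3).
Iteration 4: no rows with boss_id in {10,12}; recursion stops.
SUM(d) = 0 + 1 + 1 + 2 + 2 + 3 + 3 = 12.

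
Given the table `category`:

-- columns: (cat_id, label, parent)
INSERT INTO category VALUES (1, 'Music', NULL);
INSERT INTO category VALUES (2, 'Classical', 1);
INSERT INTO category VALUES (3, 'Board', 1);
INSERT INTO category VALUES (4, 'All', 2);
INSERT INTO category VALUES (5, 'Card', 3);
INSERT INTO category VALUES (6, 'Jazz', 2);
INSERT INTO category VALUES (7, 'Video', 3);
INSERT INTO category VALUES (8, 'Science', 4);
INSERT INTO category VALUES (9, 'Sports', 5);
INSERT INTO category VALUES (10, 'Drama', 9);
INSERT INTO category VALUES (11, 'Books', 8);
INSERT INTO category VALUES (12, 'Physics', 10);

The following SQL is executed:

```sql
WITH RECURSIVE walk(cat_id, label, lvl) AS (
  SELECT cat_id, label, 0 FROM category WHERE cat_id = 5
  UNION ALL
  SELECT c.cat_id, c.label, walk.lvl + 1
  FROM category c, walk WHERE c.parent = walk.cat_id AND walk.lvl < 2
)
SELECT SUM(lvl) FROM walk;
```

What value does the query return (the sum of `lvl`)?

3

Base: cat_id=5 (Card) at lvl 0.
Iteration 1: rows with parent in {5} -> Sports (id 9, lvl 1).
Iteration 2: rows with parent in {9} -> Drama (id 10, lvl 2).
Iteration 3: lvl < 2 fails for all current rows; recursion stops.
SUM(lvl) = 0 + 1 + 2 = 3.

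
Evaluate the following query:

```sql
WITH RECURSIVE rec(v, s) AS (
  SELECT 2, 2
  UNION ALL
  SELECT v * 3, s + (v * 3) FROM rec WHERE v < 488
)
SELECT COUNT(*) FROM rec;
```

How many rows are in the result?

Base: v=2, s=2.
Iteration 1: 2 < 488 holds -> v = 2 * 3 = 6, s = 2 + 6 = 8.
Iteration 2: 6 < 488 holds -> v = 6 * 3 = 18, s = 8 + 18 = 26.
Iteration 3: 18 < 488 holds -> v = 18 * 3 = 54, s = 26 + 54 = 80.
Iteration 4: 54 < 488 holds -> v = 54 * 3 = 162, s = 80 + 162 = 242.
Iteration 5: 162 < 488 holds -> v = 162 * 3 = 486, s = 242 + 486 = 728.
Iteration 6: 486 < 488 holds -> v = 486 * 3 = 1458, s = 728 + 1458 = 2186.
Iteration 7: 1458 < 488 fails; recursion stops.
Total rows emitted: 7.

7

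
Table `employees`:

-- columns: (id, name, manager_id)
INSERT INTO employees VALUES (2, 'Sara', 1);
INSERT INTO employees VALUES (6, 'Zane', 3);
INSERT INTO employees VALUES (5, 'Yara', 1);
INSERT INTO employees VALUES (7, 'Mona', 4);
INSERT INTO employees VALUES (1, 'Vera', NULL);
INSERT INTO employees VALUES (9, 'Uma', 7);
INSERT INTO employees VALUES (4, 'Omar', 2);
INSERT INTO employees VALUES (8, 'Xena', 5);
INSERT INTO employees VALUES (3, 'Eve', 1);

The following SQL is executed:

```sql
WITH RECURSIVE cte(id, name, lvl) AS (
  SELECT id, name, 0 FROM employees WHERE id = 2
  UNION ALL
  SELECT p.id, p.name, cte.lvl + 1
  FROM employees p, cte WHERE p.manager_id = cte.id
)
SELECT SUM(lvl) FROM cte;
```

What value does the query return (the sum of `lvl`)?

Base: id=2 (Sara) at lvl 0.
Iteration 1: rows with manager_id in {2} -> Omar (id 4, lvl 1).
Iteration 2: rows with manager_id in {4} -> Mona (id 7, lvl 2).
Iteration 3: rows with manager_id in {7} -> Uma (id 9, lvl 3).
Iteration 4: no rows with manager_id in {9}; recursion stops.
SUM(lvl) = 0 + 1 + 2 + 3 = 6.

6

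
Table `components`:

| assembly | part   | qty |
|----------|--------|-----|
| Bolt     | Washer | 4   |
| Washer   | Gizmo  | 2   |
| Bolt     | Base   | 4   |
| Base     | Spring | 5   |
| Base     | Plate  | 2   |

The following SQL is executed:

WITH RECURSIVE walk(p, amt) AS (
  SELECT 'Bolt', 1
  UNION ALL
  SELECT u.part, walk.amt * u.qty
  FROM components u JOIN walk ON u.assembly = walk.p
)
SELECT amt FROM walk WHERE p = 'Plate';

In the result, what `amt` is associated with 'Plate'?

8

Base: (Bolt, amt=1).
Iteration 1: components of {Bolt} -> Base = 1*4 = 4, Washer = 1*4 = 4.
Iteration 2: components of {Base,Washer} -> Gizmo = 4*2 = 8, Plate = 4*2 = 8, Spring = 4*5 = 20.
Iteration 3: no further components; recursion stops.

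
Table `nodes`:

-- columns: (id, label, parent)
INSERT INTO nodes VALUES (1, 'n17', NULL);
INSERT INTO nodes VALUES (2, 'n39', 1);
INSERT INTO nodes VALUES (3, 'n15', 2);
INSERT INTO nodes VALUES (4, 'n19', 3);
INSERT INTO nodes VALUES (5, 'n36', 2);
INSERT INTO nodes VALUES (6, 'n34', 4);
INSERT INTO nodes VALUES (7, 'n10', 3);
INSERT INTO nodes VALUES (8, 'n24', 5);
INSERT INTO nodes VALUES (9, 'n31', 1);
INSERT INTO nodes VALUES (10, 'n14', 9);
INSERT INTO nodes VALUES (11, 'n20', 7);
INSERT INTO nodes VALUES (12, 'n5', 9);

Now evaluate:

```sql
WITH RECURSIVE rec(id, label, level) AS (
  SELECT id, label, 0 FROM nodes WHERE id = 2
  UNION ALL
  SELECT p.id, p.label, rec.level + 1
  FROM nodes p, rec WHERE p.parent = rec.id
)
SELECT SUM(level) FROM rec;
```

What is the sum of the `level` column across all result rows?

14

Base: id=2 (n39) at level 0.
Iteration 1: rows with parent in {2} -> n15 (id 3, level 1), n36 (id 5, level 1).
Iteration 2: rows with parent in {3,5} -> n19 (id 4, level 2), n10 (id 7, level 2), n24 (id 8, level 2).
Iteration 3: rows with parent in {4,7,8} -> n34 (id 6, level 3), n20 (id 11, level 3).
Iteration 4: no rows with parent in {6,11}; recursion stops.
SUM(level) = 0 + 1 + 1 + 2 + 2 + 2 + 3 + 3 = 14.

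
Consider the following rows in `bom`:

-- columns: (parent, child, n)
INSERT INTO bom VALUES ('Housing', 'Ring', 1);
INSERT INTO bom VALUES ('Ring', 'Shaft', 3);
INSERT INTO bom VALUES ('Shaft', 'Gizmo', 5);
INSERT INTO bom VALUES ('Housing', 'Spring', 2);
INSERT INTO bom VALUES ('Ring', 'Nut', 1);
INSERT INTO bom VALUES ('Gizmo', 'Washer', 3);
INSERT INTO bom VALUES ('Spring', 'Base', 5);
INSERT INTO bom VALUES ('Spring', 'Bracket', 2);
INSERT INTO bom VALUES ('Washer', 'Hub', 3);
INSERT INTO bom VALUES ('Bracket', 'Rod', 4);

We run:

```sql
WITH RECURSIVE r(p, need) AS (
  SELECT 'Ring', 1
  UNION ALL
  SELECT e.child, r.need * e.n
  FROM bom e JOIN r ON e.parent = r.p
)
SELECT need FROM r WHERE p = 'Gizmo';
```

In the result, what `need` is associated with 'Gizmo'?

Base: (Ring, need=1).
Iteration 1: components of {Ring} -> Nut = 1*1 = 1, Shaft = 1*3 = 3.
Iteration 2: components of {Nut,Shaft} -> Gizmo = 3*5 = 15.
Iteration 3: components of {Gizmo} -> Washer = 15*3 = 45.
Iteration 4: components of {Washer} -> Hub = 45*3 = 135.
Iteration 5: no further components; recursion stops.

15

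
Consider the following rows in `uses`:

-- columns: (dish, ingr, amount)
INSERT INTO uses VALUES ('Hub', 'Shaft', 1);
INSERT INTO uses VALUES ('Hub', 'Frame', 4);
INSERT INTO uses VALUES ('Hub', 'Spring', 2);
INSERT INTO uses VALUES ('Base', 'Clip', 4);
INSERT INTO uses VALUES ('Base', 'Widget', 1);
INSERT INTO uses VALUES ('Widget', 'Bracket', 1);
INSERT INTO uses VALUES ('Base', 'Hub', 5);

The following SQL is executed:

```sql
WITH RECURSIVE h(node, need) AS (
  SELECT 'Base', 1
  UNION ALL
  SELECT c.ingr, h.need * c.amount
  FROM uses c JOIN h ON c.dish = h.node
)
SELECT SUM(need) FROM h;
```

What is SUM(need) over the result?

Base: (Base, need=1).
Iteration 1: components of {Base} -> Clip = 1*4 = 4, Hub = 1*5 = 5, Widget = 1*1 = 1.
Iteration 2: components of {Clip,Hub,Widget} -> Bracket = 1*1 = 1, Frame = 5*4 = 20, Shaft = 5*1 = 5, Spring = 5*2 = 10.
Iteration 3: no further components; recursion stops.
SUM(need) = 1 + 1 + 4 + 5 + 1 + 10 + 20 + 5 = 47.

47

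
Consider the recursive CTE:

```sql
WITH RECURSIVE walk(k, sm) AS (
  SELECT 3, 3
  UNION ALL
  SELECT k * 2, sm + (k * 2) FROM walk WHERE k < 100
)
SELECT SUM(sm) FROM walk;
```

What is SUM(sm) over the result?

Base: k=3, sm=3.
Iteration 1: 3 < 100 holds -> k = 3 * 2 = 6, sm = 3 + 6 = 9.
Iteration 2: 6 < 100 holds -> k = 6 * 2 = 12, sm = 9 + 12 = 21.
Iteration 3: 12 < 100 holds -> k = 12 * 2 = 24, sm = 21 + 24 = 45.
Iteration 4: 24 < 100 holds -> k = 24 * 2 = 48, sm = 45 + 48 = 93.
Iteration 5: 48 < 100 holds -> k = 48 * 2 = 96, sm = 93 + 96 = 189.
Iteration 6: 96 < 100 holds -> k = 96 * 2 = 192, sm = 189 + 192 = 381.
Iteration 7: 192 < 100 fails; recursion stops.
SUM(sm) = 3 + 9 + 21 + 45 + 93 + 189 + 381 = 741.

741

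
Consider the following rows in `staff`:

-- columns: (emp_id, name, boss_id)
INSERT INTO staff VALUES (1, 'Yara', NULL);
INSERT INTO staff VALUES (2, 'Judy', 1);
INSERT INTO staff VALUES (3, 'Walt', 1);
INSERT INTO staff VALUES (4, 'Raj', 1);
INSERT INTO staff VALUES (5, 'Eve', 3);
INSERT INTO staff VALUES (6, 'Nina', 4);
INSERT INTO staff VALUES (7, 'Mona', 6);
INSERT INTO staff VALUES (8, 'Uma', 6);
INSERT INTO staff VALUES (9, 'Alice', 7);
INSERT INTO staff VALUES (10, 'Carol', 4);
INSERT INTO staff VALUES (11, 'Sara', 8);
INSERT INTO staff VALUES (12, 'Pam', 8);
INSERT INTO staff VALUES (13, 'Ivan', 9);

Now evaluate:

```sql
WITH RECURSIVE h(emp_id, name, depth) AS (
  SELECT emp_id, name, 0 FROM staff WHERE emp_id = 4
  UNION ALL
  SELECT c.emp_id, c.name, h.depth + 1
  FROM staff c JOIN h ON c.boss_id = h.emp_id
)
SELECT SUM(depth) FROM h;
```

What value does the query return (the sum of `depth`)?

19

Base: emp_id=4 (Raj) at depth 0.
Iteration 1: rows with boss_id in {4} -> Nina (id 6, depth 1), Carol (id 10, depth 1).
Iteration 2: rows with boss_id in {6,10} -> Mona (id 7, depth 2), Uma (id 8, depth 2).
Iteration 3: rows with boss_id in {7,8} -> Alice (id 9, depth 3), Sara (id 11, depth 3), Pam (id 12, depth 3).
Iteration 4: rows with boss_id in {9,11,12} -> Ivan (id 13, depth 4).
Iteration 5: no rows with boss_id in {13}; recursion stops.
SUM(depth) = 0 + 1 + 1 + 2 + 2 + 3 + 3 + 3 + 4 = 19.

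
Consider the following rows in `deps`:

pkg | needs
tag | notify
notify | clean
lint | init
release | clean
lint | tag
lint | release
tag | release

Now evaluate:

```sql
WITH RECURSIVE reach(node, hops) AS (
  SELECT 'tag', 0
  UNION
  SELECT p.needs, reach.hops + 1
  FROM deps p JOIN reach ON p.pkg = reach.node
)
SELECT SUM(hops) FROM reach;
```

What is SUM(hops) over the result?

4

Base: (tag, hops=0).
Iteration 1: edges from {tag} -> (notify, hops=1), (release, hops=1).
Iteration 2: edges from {notify,release} -> (clean, hops=2). [UNION drops 1 duplicate row(s)]
Iteration 3: no outgoing edges from {clean}; recursion stops.
SUM(hops) = 0 + 1 + 1 + 2 = 4.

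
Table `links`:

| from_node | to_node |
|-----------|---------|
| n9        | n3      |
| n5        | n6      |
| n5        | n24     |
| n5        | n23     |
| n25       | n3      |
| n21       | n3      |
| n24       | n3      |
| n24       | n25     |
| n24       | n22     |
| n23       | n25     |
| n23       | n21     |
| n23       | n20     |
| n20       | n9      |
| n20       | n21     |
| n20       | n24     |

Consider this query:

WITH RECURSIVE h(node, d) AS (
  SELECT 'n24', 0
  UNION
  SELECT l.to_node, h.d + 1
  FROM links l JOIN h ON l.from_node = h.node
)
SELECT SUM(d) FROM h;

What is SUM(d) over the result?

5

Base: (n24, d=0).
Iteration 1: edges from {n24} -> (n22, d=1), (n25, d=1), (n3, d=1).
Iteration 2: edges from {n22,n25,n3} -> (n3, d=2).
Iteration 3: no outgoing edges from {n3}; recursion stops.
SUM(d) = 0 + 1 + 1 + 1 + 2 = 5.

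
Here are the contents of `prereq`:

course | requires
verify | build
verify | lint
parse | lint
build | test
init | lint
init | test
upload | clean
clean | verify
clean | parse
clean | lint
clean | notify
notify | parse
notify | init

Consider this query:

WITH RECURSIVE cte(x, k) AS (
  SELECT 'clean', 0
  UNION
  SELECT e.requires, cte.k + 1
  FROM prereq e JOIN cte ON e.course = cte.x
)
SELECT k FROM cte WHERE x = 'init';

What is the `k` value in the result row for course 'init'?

2

Base: (clean, k=0).
Iteration 1: edges from {clean} -> (lint, k=1), (notify, k=1), (parse, k=1), (verify, k=1).
Iteration 2: edges from {lint,notify,parse,verify} -> (build, k=2), (init, k=2), (lint, k=2), (parse, k=2). [UNION drops 1 duplicate row(s)]
Iteration 3: edges from {build,init,lint,parse} -> (lint, k=3), (test, k=3). [UNION drops 2 duplicate row(s)]
Iteration 4: no outgoing edges from {lint,test}; recursion stops.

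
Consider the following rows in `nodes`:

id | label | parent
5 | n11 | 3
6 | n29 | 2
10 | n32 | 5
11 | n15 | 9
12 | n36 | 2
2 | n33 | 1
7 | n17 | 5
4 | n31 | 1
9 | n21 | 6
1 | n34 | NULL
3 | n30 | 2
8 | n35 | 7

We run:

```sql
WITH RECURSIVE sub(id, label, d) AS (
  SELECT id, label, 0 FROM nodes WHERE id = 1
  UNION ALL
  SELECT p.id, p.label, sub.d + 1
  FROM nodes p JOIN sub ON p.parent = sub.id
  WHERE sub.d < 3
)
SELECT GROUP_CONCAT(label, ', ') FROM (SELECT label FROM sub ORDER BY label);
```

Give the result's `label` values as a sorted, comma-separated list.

n11, n21, n29, n30, n31, n33, n34, n36

Base: id=1 (n34) at d 0.
Iteration 1: rows with parent in {1} -> n33 (id 2, d 1), n31 (id 4, d 1).
Iteration 2: rows with parent in {2,4} -> n30 (id 3, d 2), n29 (id 6, d 2), n36 (id 12, d 2).
Iteration 3: rows with parent in {3,6,12} -> n11 (id 5, d 3), n21 (id 9, d 3).
Iteration 4: d < 3 fails for all current rows; recursion stops.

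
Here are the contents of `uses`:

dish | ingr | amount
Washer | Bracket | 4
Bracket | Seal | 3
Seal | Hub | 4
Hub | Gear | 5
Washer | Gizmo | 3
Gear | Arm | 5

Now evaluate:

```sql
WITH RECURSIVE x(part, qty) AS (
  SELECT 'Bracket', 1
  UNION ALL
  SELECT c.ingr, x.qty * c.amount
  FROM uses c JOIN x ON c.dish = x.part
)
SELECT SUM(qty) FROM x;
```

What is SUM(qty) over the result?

376

Base: (Bracket, qty=1).
Iteration 1: components of {Bracket} -> Seal = 1*3 = 3.
Iteration 2: components of {Seal} -> Hub = 3*4 = 12.
Iteration 3: components of {Hub} -> Gear = 12*5 = 60.
Iteration 4: components of {Gear} -> Arm = 60*5 = 300.
Iteration 5: no further components; recursion stops.
SUM(qty) = 1 + 3 + 12 + 60 + 300 = 376.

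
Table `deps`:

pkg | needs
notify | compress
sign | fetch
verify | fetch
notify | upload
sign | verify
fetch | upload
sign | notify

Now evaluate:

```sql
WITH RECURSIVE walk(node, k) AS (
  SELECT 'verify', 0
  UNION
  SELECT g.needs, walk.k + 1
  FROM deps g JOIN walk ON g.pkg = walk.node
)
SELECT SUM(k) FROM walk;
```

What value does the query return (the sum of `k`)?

Base: (verify, k=0).
Iteration 1: edges from {verify} -> (fetch, k=1).
Iteration 2: edges from {fetch} -> (upload, k=2).
Iteration 3: no outgoing edges from {upload}; recursion stops.
SUM(k) = 0 + 1 + 2 = 3.

3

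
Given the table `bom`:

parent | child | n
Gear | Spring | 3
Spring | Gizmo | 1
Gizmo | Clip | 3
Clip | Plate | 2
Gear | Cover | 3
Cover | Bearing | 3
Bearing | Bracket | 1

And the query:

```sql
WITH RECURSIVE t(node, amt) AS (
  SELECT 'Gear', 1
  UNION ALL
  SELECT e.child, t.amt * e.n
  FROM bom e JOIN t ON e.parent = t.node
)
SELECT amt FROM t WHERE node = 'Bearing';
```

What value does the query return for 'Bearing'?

9

Base: (Gear, amt=1).
Iteration 1: components of {Gear} -> Cover = 1*3 = 3, Spring = 1*3 = 3.
Iteration 2: components of {Cover,Spring} -> Bearing = 3*3 = 9, Gizmo = 3*1 = 3.
Iteration 3: components of {Bearing,Gizmo} -> Bracket = 9*1 = 9, Clip = 3*3 = 9.
Iteration 4: components of {Bracket,Clip} -> Plate = 9*2 = 18.
Iteration 5: no further components; recursion stops.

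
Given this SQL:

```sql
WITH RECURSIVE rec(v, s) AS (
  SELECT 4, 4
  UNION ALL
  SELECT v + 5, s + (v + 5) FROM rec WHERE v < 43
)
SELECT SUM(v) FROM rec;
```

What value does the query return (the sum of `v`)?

Base: v=4, s=4.
Iteration 1: 4 < 43 holds -> v = 4 + 5 = 9, s = 4 + 9 = 13.
Iteration 2: 9 < 43 holds -> v = 9 + 5 = 14, s = 13 + 14 = 27.
Iteration 3: 14 < 43 holds -> v = 14 + 5 = 19, s = 27 + 19 = 46.
Iteration 4: 19 < 43 holds -> v = 19 + 5 = 24, s = 46 + 24 = 70.
Iteration 5: 24 < 43 holds -> v = 24 + 5 = 29, s = 70 + 29 = 99.
Iteration 6: 29 < 43 holds -> v = 29 + 5 = 34, s = 99 + 34 = 133.
Iteration 7: 34 < 43 holds -> v = 34 + 5 = 39, s = 133 + 39 = 172.
Iteration 8: 39 < 43 holds -> v = 39 + 5 = 44, s = 172 + 44 = 216.
Iteration 9: 44 < 43 fails; recursion stops.
SUM(v) = 4 + 9 + 14 + 19 + 24 + 29 + 34 + 39 + 44 = 216.

216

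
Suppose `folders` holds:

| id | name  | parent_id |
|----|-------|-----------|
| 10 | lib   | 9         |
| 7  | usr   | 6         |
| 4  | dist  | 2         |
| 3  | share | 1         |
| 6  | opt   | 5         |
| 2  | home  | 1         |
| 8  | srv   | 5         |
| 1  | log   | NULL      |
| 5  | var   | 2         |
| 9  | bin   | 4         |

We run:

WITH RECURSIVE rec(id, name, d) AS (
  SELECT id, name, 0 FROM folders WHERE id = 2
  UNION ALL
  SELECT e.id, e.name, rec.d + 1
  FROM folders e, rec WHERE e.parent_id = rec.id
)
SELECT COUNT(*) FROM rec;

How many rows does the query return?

8

Base: id=2 (home) at d 0.
Iteration 1: rows with parent_id in {2} -> dist (id 4, d 1), var (id 5, d 1).
Iteration 2: rows with parent_id in {4,5} -> opt (id 6, d 2), srv (id 8, d 2), bin (id 9, d 2).
Iteration 3: rows with parent_id in {6,8,9} -> usr (id 7, d 3), lib (id 10, d 3).
Iteration 4: no rows with parent_id in {7,10}; recursion stops.
Total rows emitted: 8.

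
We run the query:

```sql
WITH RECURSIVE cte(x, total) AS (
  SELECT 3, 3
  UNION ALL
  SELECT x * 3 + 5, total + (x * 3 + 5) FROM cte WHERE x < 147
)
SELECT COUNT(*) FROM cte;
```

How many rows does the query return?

5

Base: x=3, total=3.
Iteration 1: 3 < 147 holds -> x = 3 * 3 + 5 = 14, total = 3 + 14 = 17.
Iteration 2: 14 < 147 holds -> x = 14 * 3 + 5 = 47, total = 17 + 47 = 64.
Iteration 3: 47 < 147 holds -> x = 47 * 3 + 5 = 146, total = 64 + 146 = 210.
Iteration 4: 146 < 147 holds -> x = 146 * 3 + 5 = 443, total = 210 + 443 = 653.
Iteration 5: 443 < 147 fails; recursion stops.
Total rows emitted: 5.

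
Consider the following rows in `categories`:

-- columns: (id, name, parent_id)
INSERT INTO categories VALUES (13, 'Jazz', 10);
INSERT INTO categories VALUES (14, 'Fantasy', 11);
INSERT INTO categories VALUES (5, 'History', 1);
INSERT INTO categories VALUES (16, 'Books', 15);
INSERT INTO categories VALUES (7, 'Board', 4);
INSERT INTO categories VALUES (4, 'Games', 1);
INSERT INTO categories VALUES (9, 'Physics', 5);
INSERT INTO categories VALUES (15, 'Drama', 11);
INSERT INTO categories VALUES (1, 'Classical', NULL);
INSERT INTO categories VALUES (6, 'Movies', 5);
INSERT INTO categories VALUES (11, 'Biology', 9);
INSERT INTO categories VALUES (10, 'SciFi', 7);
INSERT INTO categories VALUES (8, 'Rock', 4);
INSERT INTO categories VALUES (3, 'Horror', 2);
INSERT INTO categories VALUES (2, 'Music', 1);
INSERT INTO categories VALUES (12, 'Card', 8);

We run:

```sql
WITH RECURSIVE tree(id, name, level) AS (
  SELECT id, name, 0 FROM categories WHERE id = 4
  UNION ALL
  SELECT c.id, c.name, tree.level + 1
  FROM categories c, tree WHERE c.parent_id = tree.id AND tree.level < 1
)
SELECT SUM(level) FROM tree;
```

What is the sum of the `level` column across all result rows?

Base: id=4 (Games) at level 0.
Iteration 1: rows with parent_id in {4} -> Board (id 7, level 1), Rock (id 8, level 1).
Iteration 2: level < 1 fails for all current rows; recursion stops.
SUM(level) = 0 + 1 + 1 = 2.

2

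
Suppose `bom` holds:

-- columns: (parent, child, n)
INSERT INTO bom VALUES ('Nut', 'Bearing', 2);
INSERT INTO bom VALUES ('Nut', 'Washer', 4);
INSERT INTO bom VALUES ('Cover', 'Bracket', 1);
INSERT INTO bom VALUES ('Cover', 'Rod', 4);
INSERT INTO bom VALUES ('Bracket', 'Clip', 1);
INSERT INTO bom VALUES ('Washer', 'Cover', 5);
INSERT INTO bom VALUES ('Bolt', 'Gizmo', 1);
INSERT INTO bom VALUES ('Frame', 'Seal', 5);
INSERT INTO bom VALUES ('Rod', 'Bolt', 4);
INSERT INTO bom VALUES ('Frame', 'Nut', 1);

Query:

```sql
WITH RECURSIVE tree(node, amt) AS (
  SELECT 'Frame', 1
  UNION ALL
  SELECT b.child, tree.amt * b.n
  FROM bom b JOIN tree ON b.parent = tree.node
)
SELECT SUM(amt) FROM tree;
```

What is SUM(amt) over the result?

Base: (Frame, amt=1).
Iteration 1: components of {Frame} -> Nut = 1*1 = 1, Seal = 1*5 = 5.
Iteration 2: components of {Nut,Seal} -> Bearing = 1*2 = 2, Washer = 1*4 = 4.
Iteration 3: components of {Bearing,Washer} -> Cover = 4*5 = 20.
Iteration 4: components of {Cover} -> Bracket = 20*1 = 20, Rod = 20*4 = 80.
Iteration 5: components of {Bracket,Rod} -> Bolt = 80*4 = 320, Clip = 20*1 = 20.
Iteration 6: components of {Bolt,Clip} -> Gizmo = 320*1 = 320.
Iteration 7: no further components; recursion stops.
SUM(amt) = 1 + 1 + 5 + 2 + 4 + 20 + 80 + 20 + 320 + 20 + 320 = 793.

793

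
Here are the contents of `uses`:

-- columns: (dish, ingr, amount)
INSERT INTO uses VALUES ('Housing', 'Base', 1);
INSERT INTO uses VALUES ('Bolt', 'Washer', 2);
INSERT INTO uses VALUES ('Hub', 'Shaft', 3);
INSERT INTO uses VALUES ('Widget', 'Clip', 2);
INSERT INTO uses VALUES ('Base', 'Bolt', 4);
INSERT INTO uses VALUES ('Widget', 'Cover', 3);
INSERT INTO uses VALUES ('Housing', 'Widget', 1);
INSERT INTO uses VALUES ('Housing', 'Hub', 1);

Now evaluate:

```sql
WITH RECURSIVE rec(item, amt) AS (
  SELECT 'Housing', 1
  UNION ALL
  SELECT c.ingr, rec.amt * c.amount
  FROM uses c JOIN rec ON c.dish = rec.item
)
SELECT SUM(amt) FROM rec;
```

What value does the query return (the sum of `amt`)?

Base: (Housing, amt=1).
Iteration 1: components of {Housing} -> Base = 1*1 = 1, Hub = 1*1 = 1, Widget = 1*1 = 1.
Iteration 2: components of {Base,Hub,Widget} -> Bolt = 1*4 = 4, Clip = 1*2 = 2, Cover = 1*3 = 3, Shaft = 1*3 = 3.
Iteration 3: components of {Bolt,Clip,Cover,Shaft} -> Washer = 4*2 = 8.
Iteration 4: no further components; recursion stops.
SUM(amt) = 1 + 1 + 1 + 1 + 4 + 2 + 3 + 3 + 8 = 24.

24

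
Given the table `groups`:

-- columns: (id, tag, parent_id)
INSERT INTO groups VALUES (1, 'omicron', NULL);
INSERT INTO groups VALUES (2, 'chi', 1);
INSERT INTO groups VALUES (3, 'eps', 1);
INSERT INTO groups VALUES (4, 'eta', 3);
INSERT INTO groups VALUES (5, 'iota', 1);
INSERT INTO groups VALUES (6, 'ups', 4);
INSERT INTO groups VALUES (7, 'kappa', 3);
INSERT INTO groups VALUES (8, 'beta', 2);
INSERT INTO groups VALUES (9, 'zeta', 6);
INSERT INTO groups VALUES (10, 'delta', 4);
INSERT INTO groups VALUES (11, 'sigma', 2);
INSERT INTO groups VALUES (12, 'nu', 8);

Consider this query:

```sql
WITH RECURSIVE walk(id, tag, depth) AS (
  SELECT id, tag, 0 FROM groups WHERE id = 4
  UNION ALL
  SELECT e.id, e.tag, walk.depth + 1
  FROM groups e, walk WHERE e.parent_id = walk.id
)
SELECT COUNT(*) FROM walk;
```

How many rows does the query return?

4

Base: id=4 (eta) at depth 0.
Iteration 1: rows with parent_id in {4} -> ups (id 6, depth 1), delta (id 10, depth 1).
Iteration 2: rows with parent_id in {6,10} -> zeta (id 9, depth 2).
Iteration 3: no rows with parent_id in {9}; recursion stops.
Total rows emitted: 4.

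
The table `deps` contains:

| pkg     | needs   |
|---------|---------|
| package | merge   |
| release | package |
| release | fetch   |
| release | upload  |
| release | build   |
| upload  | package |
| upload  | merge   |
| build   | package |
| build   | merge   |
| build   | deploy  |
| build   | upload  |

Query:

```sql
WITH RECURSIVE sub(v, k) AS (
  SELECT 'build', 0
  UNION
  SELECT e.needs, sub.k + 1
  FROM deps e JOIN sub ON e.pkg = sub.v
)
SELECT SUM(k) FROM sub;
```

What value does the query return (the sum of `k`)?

Base: (build, k=0).
Iteration 1: edges from {build} -> (deploy, k=1), (merge, k=1), (package, k=1), (upload, k=1).
Iteration 2: edges from {deploy,merge,package,upload} -> (merge, k=2), (package, k=2). [UNION drops 1 duplicate row(s)]
Iteration 3: edges from {merge,package} -> (merge, k=3).
Iteration 4: no outgoing edges from {merge}; recursion stops.
SUM(k) = 0 + 1 + 1 + 1 + 1 + 2 + 2 + 3 = 11.

11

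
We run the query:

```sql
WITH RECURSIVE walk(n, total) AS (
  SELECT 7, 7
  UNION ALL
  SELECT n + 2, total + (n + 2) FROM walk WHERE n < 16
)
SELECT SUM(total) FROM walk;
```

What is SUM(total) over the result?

217

Base: n=7, total=7.
Iteration 1: 7 < 16 holds -> n = 7 + 2 = 9, total = 7 + 9 = 16.
Iteration 2: 9 < 16 holds -> n = 9 + 2 = 11, total = 16 + 11 = 27.
Iteration 3: 11 < 16 holds -> n = 11 + 2 = 13, total = 27 + 13 = 40.
Iteration 4: 13 < 16 holds -> n = 13 + 2 = 15, total = 40 + 15 = 55.
Iteration 5: 15 < 16 holds -> n = 15 + 2 = 17, total = 55 + 17 = 72.
Iteration 6: 17 < 16 fails; recursion stops.
SUM(total) = 7 + 16 + 27 + 40 + 55 + 72 = 217.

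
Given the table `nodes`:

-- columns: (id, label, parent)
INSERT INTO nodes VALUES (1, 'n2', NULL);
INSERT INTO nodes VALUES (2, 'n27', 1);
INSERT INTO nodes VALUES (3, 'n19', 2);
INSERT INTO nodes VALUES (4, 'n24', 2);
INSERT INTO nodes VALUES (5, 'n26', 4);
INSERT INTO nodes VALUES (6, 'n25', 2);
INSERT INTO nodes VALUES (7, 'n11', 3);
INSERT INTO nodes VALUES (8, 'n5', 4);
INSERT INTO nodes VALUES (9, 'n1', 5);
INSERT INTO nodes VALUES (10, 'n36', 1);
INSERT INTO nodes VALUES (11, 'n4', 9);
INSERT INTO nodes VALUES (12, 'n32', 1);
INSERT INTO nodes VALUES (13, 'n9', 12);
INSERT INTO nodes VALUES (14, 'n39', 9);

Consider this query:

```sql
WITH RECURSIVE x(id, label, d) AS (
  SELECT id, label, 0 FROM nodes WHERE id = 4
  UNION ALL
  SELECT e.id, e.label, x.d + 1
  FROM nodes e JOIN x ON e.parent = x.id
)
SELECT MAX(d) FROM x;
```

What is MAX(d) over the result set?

Base: id=4 (n24) at d 0.
Iteration 1: rows with parent in {4} -> n26 (id 5, d 1), n5 (id 8, d 1).
Iteration 2: rows with parent in {5,8} -> n1 (id 9, d 2).
Iteration 3: rows with parent in {9} -> n4 (id 11, d 3), n39 (id 14, d 3).
Iteration 4: no rows with parent in {11,14}; recursion stops.
d values: 0, 1, 1, 2, 3, 3; the maximum is 3.

3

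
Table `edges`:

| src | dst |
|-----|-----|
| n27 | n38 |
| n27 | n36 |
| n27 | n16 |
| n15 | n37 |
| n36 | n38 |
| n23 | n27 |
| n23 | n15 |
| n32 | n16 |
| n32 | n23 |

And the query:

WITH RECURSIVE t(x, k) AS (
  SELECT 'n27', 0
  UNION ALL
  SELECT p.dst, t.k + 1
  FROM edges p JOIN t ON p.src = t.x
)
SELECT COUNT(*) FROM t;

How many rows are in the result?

Base: (n27, k=0).
Iteration 1: edges from {n27} -> (n16, k=1), (n36, k=1), (n38, k=1).
Iteration 2: edges from {n16,n36,n38} -> (n38, k=2).
Iteration 3: no outgoing edges from {n38}; recursion stops.
Total rows emitted: 5.

5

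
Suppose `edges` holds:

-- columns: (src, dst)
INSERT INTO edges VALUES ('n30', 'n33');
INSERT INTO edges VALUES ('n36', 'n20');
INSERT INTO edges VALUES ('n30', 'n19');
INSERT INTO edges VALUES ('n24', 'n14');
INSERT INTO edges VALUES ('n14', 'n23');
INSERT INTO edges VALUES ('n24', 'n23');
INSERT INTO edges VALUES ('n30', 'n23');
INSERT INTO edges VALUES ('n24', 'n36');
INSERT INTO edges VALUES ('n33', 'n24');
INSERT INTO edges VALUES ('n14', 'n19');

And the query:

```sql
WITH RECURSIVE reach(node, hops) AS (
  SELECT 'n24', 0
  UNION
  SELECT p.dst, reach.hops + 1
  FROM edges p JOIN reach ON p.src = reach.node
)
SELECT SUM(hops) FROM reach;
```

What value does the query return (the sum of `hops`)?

9

Base: (n24, hops=0).
Iteration 1: edges from {n24} -> (n14, hops=1), (n23, hops=1), (n36, hops=1).
Iteration 2: edges from {n14,n23,n36} -> (n19, hops=2), (n20, hops=2), (n23, hops=2).
Iteration 3: no outgoing edges from {n19,n20,n23}; recursion stops.
SUM(hops) = 0 + 1 + 1 + 1 + 2 + 2 + 2 = 9.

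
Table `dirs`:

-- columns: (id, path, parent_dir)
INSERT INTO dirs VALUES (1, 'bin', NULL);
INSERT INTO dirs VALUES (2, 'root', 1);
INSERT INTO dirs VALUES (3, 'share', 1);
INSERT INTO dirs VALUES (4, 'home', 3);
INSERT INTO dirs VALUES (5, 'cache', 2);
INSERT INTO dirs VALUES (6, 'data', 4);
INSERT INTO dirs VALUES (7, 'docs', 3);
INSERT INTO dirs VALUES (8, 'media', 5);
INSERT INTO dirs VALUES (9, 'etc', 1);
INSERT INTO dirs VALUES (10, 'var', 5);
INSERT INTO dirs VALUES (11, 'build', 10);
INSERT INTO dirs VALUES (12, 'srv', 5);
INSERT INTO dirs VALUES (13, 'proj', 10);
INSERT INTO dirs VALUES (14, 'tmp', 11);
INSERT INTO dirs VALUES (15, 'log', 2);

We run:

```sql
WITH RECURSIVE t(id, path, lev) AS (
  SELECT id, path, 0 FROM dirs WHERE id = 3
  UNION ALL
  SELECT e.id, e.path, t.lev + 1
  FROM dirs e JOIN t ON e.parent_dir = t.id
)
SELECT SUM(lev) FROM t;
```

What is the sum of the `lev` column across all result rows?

Base: id=3 (share) at lev 0.
Iteration 1: rows with parent_dir in {3} -> home (id 4, lev 1), docs (id 7, lev 1).
Iteration 2: rows with parent_dir in {4,7} -> data (id 6, lev 2).
Iteration 3: no rows with parent_dir in {6}; recursion stops.
SUM(lev) = 0 + 1 + 1 + 2 = 4.

4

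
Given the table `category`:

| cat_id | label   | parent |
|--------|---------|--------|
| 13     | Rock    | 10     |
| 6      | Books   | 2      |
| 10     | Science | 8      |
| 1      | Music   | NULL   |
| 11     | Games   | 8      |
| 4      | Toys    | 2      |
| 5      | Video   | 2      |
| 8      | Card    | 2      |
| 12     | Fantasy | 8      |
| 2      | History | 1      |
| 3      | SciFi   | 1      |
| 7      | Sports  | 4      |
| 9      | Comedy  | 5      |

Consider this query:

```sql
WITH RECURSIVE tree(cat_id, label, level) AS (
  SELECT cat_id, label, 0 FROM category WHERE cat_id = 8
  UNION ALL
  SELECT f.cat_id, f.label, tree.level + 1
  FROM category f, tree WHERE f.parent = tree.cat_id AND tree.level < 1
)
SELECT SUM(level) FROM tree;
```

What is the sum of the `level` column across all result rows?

Base: cat_id=8 (Card) at level 0.
Iteration 1: rows with parent in {8} -> Science (id 10, level 1), Games (id 11, level 1), Fantasy (id 12, level 1).
Iteration 2: level < 1 fails for all current rows; recursion stops.
SUM(level) = 0 + 1 + 1 + 1 = 3.

3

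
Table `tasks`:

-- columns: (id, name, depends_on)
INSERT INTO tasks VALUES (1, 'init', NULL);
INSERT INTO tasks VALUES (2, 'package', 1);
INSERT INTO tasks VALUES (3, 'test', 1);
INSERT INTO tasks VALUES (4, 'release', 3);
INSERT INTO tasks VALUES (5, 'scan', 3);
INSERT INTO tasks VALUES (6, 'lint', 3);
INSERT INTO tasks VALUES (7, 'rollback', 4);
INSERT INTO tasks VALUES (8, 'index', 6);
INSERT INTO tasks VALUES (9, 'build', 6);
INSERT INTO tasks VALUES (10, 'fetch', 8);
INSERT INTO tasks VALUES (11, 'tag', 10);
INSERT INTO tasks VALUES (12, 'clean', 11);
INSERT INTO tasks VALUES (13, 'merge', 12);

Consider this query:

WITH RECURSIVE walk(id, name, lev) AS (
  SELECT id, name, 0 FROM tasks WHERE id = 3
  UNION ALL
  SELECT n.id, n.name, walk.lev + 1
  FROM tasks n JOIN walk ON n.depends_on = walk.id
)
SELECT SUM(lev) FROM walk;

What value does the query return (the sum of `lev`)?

27

Base: id=3 (test) at lev 0.
Iteration 1: rows with depends_on in {3} -> release (id 4, lev 1), scan (id 5, lev 1), lint (id 6, lev 1).
Iteration 2: rows with depends_on in {4,5,6} -> rollback (id 7, lev 2), index (id 8, lev 2), build (id 9, lev 2).
Iteration 3: rows with depends_on in {7,8,9} -> fetch (id 10, lev 3).
Iteration 4: rows with depends_on in {10} -> tag (id 11, lev 4).
Iteration 5: rows with depends_on in {11} -> clean (id 12, lev 5).
Iteration 6: rows with depends_on in {12} -> merge (id 13, lev 6).
Iteration 7: no rows with depends_on in {13}; recursion stops.
SUM(lev) = 0 + 1 + 1 + 1 + 2 + 2 + 2 + 3 + 4 + 5 + 6 = 27.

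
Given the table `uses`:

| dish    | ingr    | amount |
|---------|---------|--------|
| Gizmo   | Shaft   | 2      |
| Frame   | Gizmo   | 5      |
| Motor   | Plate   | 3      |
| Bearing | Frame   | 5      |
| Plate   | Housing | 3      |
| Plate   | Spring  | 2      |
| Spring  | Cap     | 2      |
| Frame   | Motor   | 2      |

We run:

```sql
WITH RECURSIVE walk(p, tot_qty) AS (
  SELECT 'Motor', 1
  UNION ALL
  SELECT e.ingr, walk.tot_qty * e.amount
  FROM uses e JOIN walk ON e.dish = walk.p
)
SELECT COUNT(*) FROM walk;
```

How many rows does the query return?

5

Base: (Motor, tot_qty=1).
Iteration 1: components of {Motor} -> Plate = 1*3 = 3.
Iteration 2: components of {Plate} -> Housing = 3*3 = 9, Spring = 3*2 = 6.
Iteration 3: components of {Housing,Spring} -> Cap = 6*2 = 12.
Iteration 4: no further components; recursion stops.
Total rows emitted: 5.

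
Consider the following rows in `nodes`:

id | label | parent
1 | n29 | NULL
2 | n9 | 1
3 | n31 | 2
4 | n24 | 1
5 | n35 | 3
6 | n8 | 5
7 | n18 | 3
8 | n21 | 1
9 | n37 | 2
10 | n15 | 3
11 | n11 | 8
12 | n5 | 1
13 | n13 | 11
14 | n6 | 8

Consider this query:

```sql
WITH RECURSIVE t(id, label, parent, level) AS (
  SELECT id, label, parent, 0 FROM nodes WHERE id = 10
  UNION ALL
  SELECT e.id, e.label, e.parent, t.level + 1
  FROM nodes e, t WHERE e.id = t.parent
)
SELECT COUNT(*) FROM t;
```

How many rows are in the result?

4

Base: id=10 (n15), parent=3, level 0.
Iteration 1: join on id=3 -> n31 (id 3, parent=2, level 1).
Iteration 2: join on id=2 -> n9 (id 2, parent=1, level 2).
Iteration 3: join on id=1 -> n29 (id 1, parent=NULL, level 3).
Iteration 4: parent is NULL; no match; recursion stops.
Total rows emitted: 4.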